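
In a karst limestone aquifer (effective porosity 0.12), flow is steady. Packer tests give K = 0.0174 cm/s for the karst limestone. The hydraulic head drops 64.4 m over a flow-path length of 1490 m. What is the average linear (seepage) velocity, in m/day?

5.41

Convert K: 0.0174 cm/s × 864 = 15.03 m/day.
Hydraulic gradient i = Δh / L = 64.4 / 1490 = 0.04322.
Darcy flux q = K · i = 15.03 × 0.04322 = 0.6498 m/day.
Seepage velocity v = q / n_e = 0.6498 / 0.12 = 5.415 m/day.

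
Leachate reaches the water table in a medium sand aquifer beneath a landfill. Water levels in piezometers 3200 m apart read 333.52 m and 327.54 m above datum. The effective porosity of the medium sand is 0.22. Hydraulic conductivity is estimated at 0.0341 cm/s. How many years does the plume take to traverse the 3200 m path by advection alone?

35.0

Convert K: 0.0341 cm/s × 864 = 29.46 m/day.
Hydraulic gradient i = (333.52 − 327.54) / 3200 = 5.98 / 3200 = 0.001869.
Darcy flux q = K · i = 29.46 × 0.001869 = 0.05506 m/day.
Seepage velocity v = q / n_e = 0.05506 / 0.22 = 0.2503 m/day.
Travel time t = L / v = 3200 / 0.2503 = 12787 days = 35.01 years.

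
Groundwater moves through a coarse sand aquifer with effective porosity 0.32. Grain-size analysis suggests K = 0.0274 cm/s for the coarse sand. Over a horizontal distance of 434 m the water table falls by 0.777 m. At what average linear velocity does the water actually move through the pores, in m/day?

Convert K: 0.0274 cm/s × 864 = 23.67 m/day.
Hydraulic gradient i = Δh / L = 0.777 / 434 = 0.001790.
Darcy flux q = K · i = 23.67 × 0.001790 = 0.04238 m/day.
Seepage velocity v = q / n_e = 0.04238 / 0.32 = 0.1324 m/day.

0.132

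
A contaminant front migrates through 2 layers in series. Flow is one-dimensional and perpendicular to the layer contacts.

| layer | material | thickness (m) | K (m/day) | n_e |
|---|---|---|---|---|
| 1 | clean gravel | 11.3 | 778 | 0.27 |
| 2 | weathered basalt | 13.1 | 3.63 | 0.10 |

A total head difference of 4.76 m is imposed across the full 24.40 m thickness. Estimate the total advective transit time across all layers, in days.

With flow normal to the layers, continuity requires the same specific discharge q through every layer.
Σ(b_i/K_i) = 11.3/778 + 13.1/3.63 = 3.623 d.
q = Δh / Σ(b_i/K_i) = 4.76 / 3.623 = 1.314 m/day.
In each layer the seepage velocity is v_i = q/n_i, so the layer transit time is t_i = b_i·n_i / q:
  layer 1 (clean gravel): t_1 = 11.3 × 0.27 / 1.314 = 2.322 d
  layer 2 (weathered basalt): t_2 = 13.1 × 0.10 / 1.314 = 0.9972 d
Total t = Σ t_i = 3.320 days.

3.32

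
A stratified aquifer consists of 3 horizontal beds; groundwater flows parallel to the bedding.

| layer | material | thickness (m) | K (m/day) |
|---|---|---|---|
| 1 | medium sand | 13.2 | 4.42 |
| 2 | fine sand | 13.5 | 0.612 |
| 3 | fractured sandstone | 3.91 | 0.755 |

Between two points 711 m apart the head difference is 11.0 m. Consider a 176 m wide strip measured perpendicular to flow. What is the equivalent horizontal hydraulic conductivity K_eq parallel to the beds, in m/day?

Flow is parallel to layering, so each bed carries its own Darcy discharge and the transmissivities add.
Σ(K_i·b_i) = 4.42×13.2 + 0.612×13.5 + 0.755×3.91 = 69.56 m²/day.
Total thickness b = 30.61 m, so K_eq = Σ(K_i·b_i)/b = 2.272 m/day.

2.27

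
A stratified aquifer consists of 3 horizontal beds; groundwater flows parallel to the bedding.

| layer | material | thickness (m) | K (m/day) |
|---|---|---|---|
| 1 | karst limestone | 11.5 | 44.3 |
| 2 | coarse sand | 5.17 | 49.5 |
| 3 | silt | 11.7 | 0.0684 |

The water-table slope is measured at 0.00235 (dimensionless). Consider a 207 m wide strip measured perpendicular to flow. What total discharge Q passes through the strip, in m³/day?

373

Flow is parallel to layering, so each bed carries its own Darcy discharge and the transmissivities add.
Σ(K_i·b_i) = 44.3×11.5 + 49.5×5.17 + 0.0684×11.7 = 766.2 m²/day.
Hydraulic gradient i = 0.00235.
Q = Σ(K_i·b_i) · W · i = 766.2 × 207 × 0.002350 = 372.7 m³/day.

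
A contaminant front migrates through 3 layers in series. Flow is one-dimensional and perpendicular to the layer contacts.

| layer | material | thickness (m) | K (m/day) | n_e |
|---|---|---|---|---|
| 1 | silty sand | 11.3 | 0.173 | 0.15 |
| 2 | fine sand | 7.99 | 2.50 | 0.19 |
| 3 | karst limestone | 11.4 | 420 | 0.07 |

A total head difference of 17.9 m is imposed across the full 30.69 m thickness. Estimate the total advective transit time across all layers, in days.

With flow normal to the layers, continuity requires the same specific discharge q through every layer.
Σ(b_i/K_i) = 11.3/0.173 + 7.99/2.50 + 11.4/420 = 68.54 d.
q = Δh / Σ(b_i/K_i) = 17.9 / 68.54 = 0.2612 m/day.
In each layer the seepage velocity is v_i = q/n_i, so the layer transit time is t_i = b_i·n_i / q:
  layer 1 (silty sand): t_1 = 11.3 × 0.15 / 0.2612 = 6.490 d
  layer 2 (fine sand): t_2 = 7.99 × 0.19 / 0.2612 = 5.813 d
  layer 3 (karst limestone): t_3 = 11.4 × 0.07 / 0.2612 = 3.056 d
Total t = Σ t_i = 15.36 days.

15.4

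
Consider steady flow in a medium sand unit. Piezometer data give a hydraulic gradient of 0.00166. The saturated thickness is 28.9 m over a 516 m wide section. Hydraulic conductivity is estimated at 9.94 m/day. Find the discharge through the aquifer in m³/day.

Cross-sectional area A = 516 × 28.9 = 14912 m².
Hydraulic gradient i = 0.00166.
Darcy's law: Q = K · A · i = 9.940 × 14912 × 0.001660 = 246.1 m³/day.

246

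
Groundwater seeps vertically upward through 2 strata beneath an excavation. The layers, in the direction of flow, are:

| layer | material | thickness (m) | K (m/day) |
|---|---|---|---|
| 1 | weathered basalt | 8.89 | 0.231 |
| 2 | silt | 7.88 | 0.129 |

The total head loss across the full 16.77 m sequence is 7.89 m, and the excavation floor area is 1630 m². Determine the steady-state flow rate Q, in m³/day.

Flow is perpendicular to layering, so the layers act in series and the equivalent K is the thickness-weighted harmonic mean.
Total thickness L = 8.89 + 7.88 = 16.77 m.
Σ(b_i/K_i) = 8.89/0.231 + 7.88/0.129 = 99.57 d.
K_eq = L / Σ(b_i/K_i) = 16.77 / 99.57 = 0.1684 m/day.
Q = K_eq · A · (Δh/L) = 0.1684 × 1630 × (7.89/16.77) = 129.2 m³/day.

129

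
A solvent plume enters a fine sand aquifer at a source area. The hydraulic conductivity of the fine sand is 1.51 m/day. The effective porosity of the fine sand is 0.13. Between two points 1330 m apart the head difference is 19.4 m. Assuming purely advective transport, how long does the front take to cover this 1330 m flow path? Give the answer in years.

Hydraulic gradient i = Δh / L = 19.4 / 1330 = 0.01459.
Darcy flux q = K · i = 1.510 × 0.01459 = 0.02203 m/day.
Seepage velocity v = q / n_e = 0.02203 / 0.13 = 0.1694 m/day.
Travel time t = L / v = 1330 / 0.1694 = 7850 days = 21.49 years.

21.5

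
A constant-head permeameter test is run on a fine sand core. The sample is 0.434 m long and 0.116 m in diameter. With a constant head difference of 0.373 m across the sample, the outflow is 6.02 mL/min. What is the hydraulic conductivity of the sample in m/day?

0.954

Cross-sectional area A = π·(d/2)² = π × (0.116/2)² = 0.01057 m².
Convert discharge: 6.02 mL/min = 1.003e-07 m³/s.
Darcy's law rearranged: K = Q·L / (A·Δh) = 1.003e-07 × 0.434 / (0.01057 × 0.373) = 1.105e-05 m/s = 0.9544 m/day.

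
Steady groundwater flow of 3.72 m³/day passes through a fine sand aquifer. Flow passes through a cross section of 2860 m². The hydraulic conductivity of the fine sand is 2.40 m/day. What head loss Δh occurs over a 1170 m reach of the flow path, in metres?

0.634

From Q = K·A·i, i = Q / (K·A) = 3.72 / (2.400 × 2860) = 0.0005420.
Head loss Δh = i · L = 0.0005420 × 1170 = 0.6341 m.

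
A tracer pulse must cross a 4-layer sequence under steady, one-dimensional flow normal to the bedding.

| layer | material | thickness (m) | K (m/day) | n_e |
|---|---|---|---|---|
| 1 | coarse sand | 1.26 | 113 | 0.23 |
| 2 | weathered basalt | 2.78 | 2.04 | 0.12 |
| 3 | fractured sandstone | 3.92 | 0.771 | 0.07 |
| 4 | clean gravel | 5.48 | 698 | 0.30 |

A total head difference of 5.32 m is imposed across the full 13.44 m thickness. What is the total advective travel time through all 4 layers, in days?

3.09

With flow normal to the layers, continuity requires the same specific discharge q through every layer.
Σ(b_i/K_i) = 1.26/113 + 2.78/2.04 + 3.92/0.771 + 5.48/698 = 6.466 d.
q = Δh / Σ(b_i/K_i) = 5.32 / 6.466 = 0.8228 m/day.
In each layer the seepage velocity is v_i = q/n_i, so the layer transit time is t_i = b_i·n_i / q:
  layer 1 (coarse sand): t_1 = 1.26 × 0.23 / 0.8228 = 0.3522 d
  layer 2 (weathered basalt): t_2 = 2.78 × 0.12 / 0.8228 = 0.4055 d
  layer 3 (fractured sandstone): t_3 = 3.92 × 0.07 / 0.8228 = 0.3335 d
  layer 4 (clean gravel): t_4 = 5.48 × 0.30 / 0.8228 = 1.998 d
Total t = Σ t_i = 3.089 days.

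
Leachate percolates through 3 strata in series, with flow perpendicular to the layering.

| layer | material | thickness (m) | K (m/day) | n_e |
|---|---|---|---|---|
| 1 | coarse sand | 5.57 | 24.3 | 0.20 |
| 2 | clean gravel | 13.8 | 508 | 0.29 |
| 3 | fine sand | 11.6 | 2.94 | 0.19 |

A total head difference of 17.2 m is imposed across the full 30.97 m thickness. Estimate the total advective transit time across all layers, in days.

1.79

With flow normal to the layers, continuity requires the same specific discharge q through every layer.
Σ(b_i/K_i) = 5.57/24.3 + 13.8/508 + 11.6/2.94 = 4.202 d.
q = Δh / Σ(b_i/K_i) = 17.2 / 4.202 = 4.093 m/day.
In each layer the seepage velocity is v_i = q/n_i, so the layer transit time is t_i = b_i·n_i / q:
  layer 1 (coarse sand): t_1 = 5.57 × 0.20 / 4.093 = 0.2722 d
  layer 2 (clean gravel): t_2 = 13.8 × 0.29 / 4.093 = 0.9777 d
  layer 3 (fine sand): t_3 = 11.6 × 0.19 / 4.093 = 0.5384 d
Total t = Σ t_i = 1.788 days.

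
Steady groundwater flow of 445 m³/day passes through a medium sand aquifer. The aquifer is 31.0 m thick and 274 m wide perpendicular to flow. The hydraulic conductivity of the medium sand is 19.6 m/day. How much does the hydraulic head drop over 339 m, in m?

0.906

Cross-sectional area A = 274 × 31.0 = 8494 m².
From Q = K·A·i, i = Q / (K·A) = 445 / (19.60 × 8494) = 0.002673.
Head loss Δh = i · L = 0.002673 × 339 = 0.9061 m.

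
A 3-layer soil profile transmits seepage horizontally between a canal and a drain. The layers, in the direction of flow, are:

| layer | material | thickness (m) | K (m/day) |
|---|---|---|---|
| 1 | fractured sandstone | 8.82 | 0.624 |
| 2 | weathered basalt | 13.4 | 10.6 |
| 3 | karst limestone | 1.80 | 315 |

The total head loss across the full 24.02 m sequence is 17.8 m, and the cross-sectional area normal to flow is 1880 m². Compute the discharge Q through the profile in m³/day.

2170

Flow is perpendicular to layering, so the layers act in series and the equivalent K is the thickness-weighted harmonic mean.
Total thickness L = 8.82 + 13.4 + 1.80 = 24.02 m.
Σ(b_i/K_i) = 8.82/0.624 + 13.4/10.6 + 1.80/315 = 15.40 d.
K_eq = L / Σ(b_i/K_i) = 24.02 / 15.40 = 1.559 m/day.
Q = K_eq · A · (Δh/L) = 1.559 × 1880 × (17.8/24.02) = 2172 m³/day.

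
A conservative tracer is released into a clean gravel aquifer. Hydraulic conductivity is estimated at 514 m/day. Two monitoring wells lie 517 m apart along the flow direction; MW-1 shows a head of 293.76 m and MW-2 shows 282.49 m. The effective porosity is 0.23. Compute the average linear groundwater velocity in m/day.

Hydraulic gradient i = (293.76 − 282.49) / 517 = 11.27 / 517 = 0.02180.
Darcy flux q = K · i = 514.0 × 0.02180 = 11.20 m/day.
Seepage velocity v = q / n_e = 11.20 / 0.23 = 48.72 m/day.

48.7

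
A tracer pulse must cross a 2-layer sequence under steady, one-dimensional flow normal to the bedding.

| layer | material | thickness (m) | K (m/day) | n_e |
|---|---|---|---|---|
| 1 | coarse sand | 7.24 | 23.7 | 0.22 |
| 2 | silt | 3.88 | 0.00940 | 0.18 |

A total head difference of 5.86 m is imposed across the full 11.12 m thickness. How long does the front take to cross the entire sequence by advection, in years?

With flow normal to the layers, continuity requires the same specific discharge q through every layer.
Σ(b_i/K_i) = 7.24/23.7 + 3.88/0.00940 = 413.1 d.
q = Δh / Σ(b_i/K_i) = 5.86 / 413.1 = 0.01419 m/day.
In each layer the seepage velocity is v_i = q/n_i, so the layer transit time is t_i = b_i·n_i / q:
  layer 1 (coarse sand): t_1 = 7.24 × 0.22 / 0.01419 = 112.3 d
  layer 2 (silt): t_2 = 3.88 × 0.18 / 0.01419 = 49.23 d
Total t = Σ t_i = 161.5 days = 0.4422 years.

0.442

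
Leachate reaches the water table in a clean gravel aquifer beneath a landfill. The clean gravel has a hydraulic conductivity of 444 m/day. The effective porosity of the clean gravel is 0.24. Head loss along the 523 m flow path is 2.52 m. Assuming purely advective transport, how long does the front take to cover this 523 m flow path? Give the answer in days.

Hydraulic gradient i = Δh / L = 2.52 / 523 = 0.004818.
Darcy flux q = K · i = 444.0 × 0.004818 = 2.139 m/day.
Seepage velocity v = q / n_e = 2.139 / 0.24 = 8.914 m/day.
Travel time t = L / v = 523 / 8.914 = 58.67 days.

58.7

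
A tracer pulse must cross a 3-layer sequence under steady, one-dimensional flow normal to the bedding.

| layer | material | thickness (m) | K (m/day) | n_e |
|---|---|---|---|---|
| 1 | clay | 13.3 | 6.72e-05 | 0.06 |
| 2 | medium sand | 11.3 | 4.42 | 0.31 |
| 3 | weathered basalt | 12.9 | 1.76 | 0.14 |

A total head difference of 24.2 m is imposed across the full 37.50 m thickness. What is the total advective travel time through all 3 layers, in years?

With flow normal to the layers, continuity requires the same specific discharge q through every layer.
Σ(b_i/K_i) = 13.3/6.72e-05 + 11.3/4.42 + 12.9/1.76 = 1.979e+05 d.
q = Δh / Σ(b_i/K_i) = 24.2 / 1.979e+05 = 0.0001223 m/day.
In each layer the seepage velocity is v_i = q/n_i, so the layer transit time is t_i = b_i·n_i / q:
  layer 1 (clay): t_1 = 13.3 × 0.06 / 0.0001223 = 6527 d
  layer 2 (medium sand): t_2 = 11.3 × 0.31 / 0.0001223 = 28650 d
  layer 3 (weathered basalt): t_3 = 12.9 × 0.14 / 0.0001223 = 14771 d
Total t = Σ t_i = 49948 days = 136.7 years.

137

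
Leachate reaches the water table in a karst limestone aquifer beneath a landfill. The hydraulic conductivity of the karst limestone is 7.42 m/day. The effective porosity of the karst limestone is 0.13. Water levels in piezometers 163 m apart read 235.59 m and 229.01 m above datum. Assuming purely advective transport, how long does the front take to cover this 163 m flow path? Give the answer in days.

70.7

Hydraulic gradient i = (235.59 − 229.01) / 163 = 6.58 / 163 = 0.04037.
Darcy flux q = K · i = 7.420 × 0.04037 = 0.2995 m/day.
Seepage velocity v = q / n_e = 0.2995 / 0.13 = 2.304 m/day.
Travel time t = L / v = 163 / 2.304 = 70.74 days.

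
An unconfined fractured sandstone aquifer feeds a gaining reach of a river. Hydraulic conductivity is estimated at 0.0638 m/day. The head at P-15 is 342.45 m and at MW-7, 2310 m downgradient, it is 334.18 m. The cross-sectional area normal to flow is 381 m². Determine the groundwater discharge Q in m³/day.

0.0870

Hydraulic gradient i = (342.45 − 334.18) / 2310 = 8.27 / 2310 = 0.003580.
Darcy's law: Q = K · A · i = 0.06380 × 381.0 × 0.003580 = 0.08702 m³/day.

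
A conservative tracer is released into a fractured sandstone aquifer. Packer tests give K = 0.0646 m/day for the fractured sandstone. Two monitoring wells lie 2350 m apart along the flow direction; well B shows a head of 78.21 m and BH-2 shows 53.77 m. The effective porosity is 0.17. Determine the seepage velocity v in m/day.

Hydraulic gradient i = (78.21 − 53.77) / 2350 = 24.44 / 2350 = 0.01040.
Darcy flux q = K · i = 0.06460 × 0.01040 = 0.0006718 m/day.
Seepage velocity v = q / n_e = 0.0006718 / 0.17 = 0.003952 m/day.

0.00395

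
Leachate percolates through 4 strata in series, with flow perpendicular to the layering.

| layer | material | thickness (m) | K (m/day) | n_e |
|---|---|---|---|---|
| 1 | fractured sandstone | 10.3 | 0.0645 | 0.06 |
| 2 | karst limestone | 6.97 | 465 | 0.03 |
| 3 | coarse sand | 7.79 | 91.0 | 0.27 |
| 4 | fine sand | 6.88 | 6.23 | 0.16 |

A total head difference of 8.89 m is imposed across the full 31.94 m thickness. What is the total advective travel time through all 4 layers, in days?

With flow normal to the layers, continuity requires the same specific discharge q through every layer.
Σ(b_i/K_i) = 10.3/0.0645 + 6.97/465 + 7.79/91.0 + 6.88/6.23 = 160.9 d.
q = Δh / Σ(b_i/K_i) = 8.89 / 160.9 = 0.05525 m/day.
In each layer the seepage velocity is v_i = q/n_i, so the layer transit time is t_i = b_i·n_i / q:
  layer 1 (fractured sandstone): t_1 = 10.3 × 0.06 / 0.05525 = 11.18 d
  layer 2 (karst limestone): t_2 = 6.97 × 0.03 / 0.05525 = 3.784 d
  layer 3 (coarse sand): t_3 = 7.79 × 0.27 / 0.05525 = 38.07 d
  layer 4 (fine sand): t_4 = 6.88 × 0.16 / 0.05525 = 19.92 d
Total t = Σ t_i = 72.96 days.

73.0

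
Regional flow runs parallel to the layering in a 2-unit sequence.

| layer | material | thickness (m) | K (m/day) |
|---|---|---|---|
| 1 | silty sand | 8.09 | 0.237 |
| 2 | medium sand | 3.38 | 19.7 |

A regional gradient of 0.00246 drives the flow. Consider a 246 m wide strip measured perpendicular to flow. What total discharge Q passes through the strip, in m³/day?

41.5

Flow is parallel to layering, so each bed carries its own Darcy discharge and the transmissivities add.
Σ(K_i·b_i) = 0.237×8.09 + 19.7×3.38 = 68.50 m²/day.
Hydraulic gradient i = 0.00246.
Q = Σ(K_i·b_i) · W · i = 68.50 × 246 × 0.002460 = 41.46 m³/day.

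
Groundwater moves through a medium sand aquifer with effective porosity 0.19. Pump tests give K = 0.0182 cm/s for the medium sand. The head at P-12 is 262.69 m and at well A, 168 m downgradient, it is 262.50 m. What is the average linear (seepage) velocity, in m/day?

0.0936

Convert K: 0.0182 cm/s × 864 = 15.72 m/day.
Hydraulic gradient i = (262.69 − 262.50) / 168 = 0.19 / 168 = 0.001131.
Darcy flux q = K · i = 15.72 × 0.001131 = 0.01778 m/day.
Seepage velocity v = q / n_e = 0.01778 / 0.19 = 0.09360 m/day.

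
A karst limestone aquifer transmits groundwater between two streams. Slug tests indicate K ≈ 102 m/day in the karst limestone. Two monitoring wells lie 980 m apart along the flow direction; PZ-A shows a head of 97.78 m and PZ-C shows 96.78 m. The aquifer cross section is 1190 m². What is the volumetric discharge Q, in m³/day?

Hydraulic gradient i = (97.78 − 96.78) / 980 = 1 / 980 = 0.001020.
Darcy's law: Q = K · A · i = 102.0 × 1190 × 0.001020 = 123.9 m³/day.

124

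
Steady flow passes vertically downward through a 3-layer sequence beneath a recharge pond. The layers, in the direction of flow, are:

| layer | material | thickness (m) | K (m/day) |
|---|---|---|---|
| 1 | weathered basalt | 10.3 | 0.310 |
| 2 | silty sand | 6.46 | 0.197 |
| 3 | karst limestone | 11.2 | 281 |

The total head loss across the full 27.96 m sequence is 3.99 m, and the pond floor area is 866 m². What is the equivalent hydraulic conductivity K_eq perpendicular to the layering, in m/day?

0.423

Flow is perpendicular to layering, so the layers act in series and the equivalent K is the thickness-weighted harmonic mean.
Total thickness L = 10.3 + 6.46 + 11.2 = 27.96 m.
Σ(b_i/K_i) = 10.3/0.310 + 6.46/0.197 + 11.2/281 = 66.06 d.
K_eq = L / Σ(b_i/K_i) = 27.96 / 66.06 = 0.4233 m/day.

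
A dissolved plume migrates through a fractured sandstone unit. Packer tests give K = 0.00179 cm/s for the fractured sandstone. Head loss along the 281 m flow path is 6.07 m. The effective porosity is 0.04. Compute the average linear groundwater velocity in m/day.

Convert K: 0.00179 cm/s × 864 = 1.547 m/day.
Hydraulic gradient i = Δh / L = 6.07 / 281 = 0.02160.
Darcy flux q = K · i = 1.547 × 0.02160 = 0.03341 m/day.
Seepage velocity v = q / n_e = 0.03341 / 0.04 = 0.8352 m/day.

0.835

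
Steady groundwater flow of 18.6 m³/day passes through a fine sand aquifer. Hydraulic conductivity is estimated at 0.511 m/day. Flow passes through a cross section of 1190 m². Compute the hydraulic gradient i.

0.0306

From Q = K·A·i, i = Q / (K·A) = 18.6 / (0.5110 × 1190) = 0.03059.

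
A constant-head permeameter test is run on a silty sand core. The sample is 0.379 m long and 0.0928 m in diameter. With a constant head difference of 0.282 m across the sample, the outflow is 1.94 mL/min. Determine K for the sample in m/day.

0.555

Cross-sectional area A = π·(d/2)² = π × (0.0928/2)² = 0.006764 m².
Convert discharge: 1.94 mL/min = 3.233e-08 m³/s.
Darcy's law rearranged: K = Q·L / (A·Δh) = 3.233e-08 × 0.379 / (0.006764 × 0.282) = 6.425e-06 m/s = 0.5551 m/day.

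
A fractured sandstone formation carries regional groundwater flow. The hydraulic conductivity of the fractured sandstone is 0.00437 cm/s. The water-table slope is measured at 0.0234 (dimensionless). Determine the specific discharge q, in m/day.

Convert K: 0.00437 cm/s × 864 = 3.776 m/day.
Hydraulic gradient i = 0.0234.
Specific discharge q = K · i = 3.776 × 0.02340 = 0.08835 m/day.

0.0884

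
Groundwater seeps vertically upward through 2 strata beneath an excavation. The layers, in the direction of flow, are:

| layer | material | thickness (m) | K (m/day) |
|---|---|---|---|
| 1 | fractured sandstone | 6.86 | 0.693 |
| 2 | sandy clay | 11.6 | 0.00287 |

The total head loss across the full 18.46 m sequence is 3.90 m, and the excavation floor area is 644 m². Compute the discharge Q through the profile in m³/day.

Flow is perpendicular to layering, so the layers act in series and the equivalent K is the thickness-weighted harmonic mean.
Total thickness L = 6.86 + 11.6 = 18.46 m.
Σ(b_i/K_i) = 6.86/0.693 + 11.6/0.00287 = 4052 d.
K_eq = L / Σ(b_i/K_i) = 18.46 / 4052 = 0.004556 m/day.
Q = K_eq · A · (Δh/L) = 0.004556 × 644 × (3.90/18.46) = 0.6199 m³/day.

0.620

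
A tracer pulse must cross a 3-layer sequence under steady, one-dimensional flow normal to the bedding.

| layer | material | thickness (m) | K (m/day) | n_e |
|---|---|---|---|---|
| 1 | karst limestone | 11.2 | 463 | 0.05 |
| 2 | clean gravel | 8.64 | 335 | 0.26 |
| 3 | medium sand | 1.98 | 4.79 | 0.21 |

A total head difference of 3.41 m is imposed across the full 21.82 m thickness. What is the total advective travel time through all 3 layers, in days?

0.438

With flow normal to the layers, continuity requires the same specific discharge q through every layer.
Σ(b_i/K_i) = 11.2/463 + 8.64/335 + 1.98/4.79 = 0.4633 d.
q = Δh / Σ(b_i/K_i) = 3.41 / 0.4633 = 7.360 m/day.
In each layer the seepage velocity is v_i = q/n_i, so the layer transit time is t_i = b_i·n_i / q:
  layer 1 (karst limestone): t_1 = 11.2 × 0.05 / 7.360 = 0.07609 d
  layer 2 (clean gravel): t_2 = 8.64 × 0.26 / 7.360 = 0.3052 d
  layer 3 (medium sand): t_3 = 1.98 × 0.21 / 7.360 = 0.05650 d
Total t = Σ t_i = 0.4378 days.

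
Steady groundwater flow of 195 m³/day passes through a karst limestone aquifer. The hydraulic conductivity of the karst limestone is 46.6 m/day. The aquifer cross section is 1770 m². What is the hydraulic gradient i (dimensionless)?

0.00236

From Q = K·A·i, i = Q / (K·A) = 195 / (46.60 × 1770) = 0.002364.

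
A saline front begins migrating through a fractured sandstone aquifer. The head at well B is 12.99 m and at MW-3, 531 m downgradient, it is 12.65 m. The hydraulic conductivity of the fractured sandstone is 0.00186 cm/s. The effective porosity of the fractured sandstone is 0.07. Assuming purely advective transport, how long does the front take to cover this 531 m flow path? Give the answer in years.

98.9

Convert K: 0.00186 cm/s × 864 = 1.607 m/day.
Hydraulic gradient i = (12.99 − 12.65) / 531 = 0.34 / 531 = 0.0006403.
Darcy flux q = K · i = 1.607 × 0.0006403 = 0.001029 m/day.
Seepage velocity v = q / n_e = 0.001029 / 0.07 = 0.01470 m/day.
Travel time t = L / v = 531 / 0.01470 = 36123 days = 98.90 years.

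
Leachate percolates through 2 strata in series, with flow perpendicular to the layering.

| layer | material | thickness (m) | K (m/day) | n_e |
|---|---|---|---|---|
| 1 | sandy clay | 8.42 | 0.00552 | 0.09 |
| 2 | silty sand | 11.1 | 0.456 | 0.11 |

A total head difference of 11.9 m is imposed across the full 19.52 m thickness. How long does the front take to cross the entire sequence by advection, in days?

258

With flow normal to the layers, continuity requires the same specific discharge q through every layer.
Σ(b_i/K_i) = 8.42/0.00552 + 11.1/0.456 = 1550 d.
q = Δh / Σ(b_i/K_i) = 11.9 / 1550 = 0.007679 m/day.
In each layer the seepage velocity is v_i = q/n_i, so the layer transit time is t_i = b_i·n_i / q:
  layer 1 (sandy clay): t_1 = 8.42 × 0.09 / 0.007679 = 98.69 d
  layer 2 (silty sand): t_2 = 11.1 × 0.11 / 0.007679 = 159.0 d
Total t = Σ t_i = 257.7 days.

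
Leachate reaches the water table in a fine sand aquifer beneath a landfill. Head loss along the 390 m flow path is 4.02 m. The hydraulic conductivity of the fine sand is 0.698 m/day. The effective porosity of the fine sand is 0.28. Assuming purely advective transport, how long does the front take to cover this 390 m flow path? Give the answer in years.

Hydraulic gradient i = Δh / L = 4.02 / 390 = 0.01031.
Darcy flux q = K · i = 0.6980 × 0.01031 = 0.007195 m/day.
Seepage velocity v = q / n_e = 0.007195 / 0.28 = 0.02570 m/day.
Travel time t = L / v = 390 / 0.02570 = 15178 days = 41.55 years.

41.6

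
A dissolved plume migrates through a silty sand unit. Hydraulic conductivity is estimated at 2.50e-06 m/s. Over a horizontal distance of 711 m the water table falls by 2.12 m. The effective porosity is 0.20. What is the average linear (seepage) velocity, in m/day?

Convert K: 2.50e-06 m/s × 86400 = 0.2160 m/day.
Hydraulic gradient i = Δh / L = 2.12 / 711 = 0.002982.
Darcy flux q = K · i = 0.2160 × 0.002982 = 0.0006441 m/day.
Seepage velocity v = q / n_e = 0.0006441 / 0.20 = 0.003220 m/day.

0.00322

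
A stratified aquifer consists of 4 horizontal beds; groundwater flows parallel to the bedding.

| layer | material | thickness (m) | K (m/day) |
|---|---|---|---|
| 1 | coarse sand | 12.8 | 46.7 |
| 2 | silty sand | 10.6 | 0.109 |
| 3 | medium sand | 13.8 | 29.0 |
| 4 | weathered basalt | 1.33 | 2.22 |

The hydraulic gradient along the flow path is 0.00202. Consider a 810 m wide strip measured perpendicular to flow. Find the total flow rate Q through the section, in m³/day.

Flow is parallel to layering, so each bed carries its own Darcy discharge and the transmissivities add.
Σ(K_i·b_i) = 46.7×12.8 + 0.109×10.6 + 29.0×13.8 + 2.22×1.33 = 1002 m²/day.
Hydraulic gradient i = 0.00202.
Q = Σ(K_i·b_i) · W · i = 1002 × 810 × 0.002020 = 1640 m³/day.

1640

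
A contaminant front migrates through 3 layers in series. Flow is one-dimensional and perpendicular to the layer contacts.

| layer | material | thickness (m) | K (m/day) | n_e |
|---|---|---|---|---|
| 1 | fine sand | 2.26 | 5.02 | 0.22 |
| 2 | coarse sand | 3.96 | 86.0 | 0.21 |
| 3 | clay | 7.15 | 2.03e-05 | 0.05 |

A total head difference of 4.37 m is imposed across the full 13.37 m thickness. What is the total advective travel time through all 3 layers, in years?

With flow normal to the layers, continuity requires the same specific discharge q through every layer.
Σ(b_i/K_i) = 2.26/5.02 + 3.96/86.0 + 7.15/2.03e-05 = 3.522e+05 d.
q = Δh / Σ(b_i/K_i) = 4.37 / 3.522e+05 = 1.241e-05 m/day.
In each layer the seepage velocity is v_i = q/n_i, so the layer transit time is t_i = b_i·n_i / q:
  layer 1 (fine sand): t_1 = 2.26 × 0.22 / 1.241e-05 = 40074 d
  layer 2 (coarse sand): t_2 = 3.96 × 0.21 / 1.241e-05 = 67026 d
  layer 3 (clay): t_3 = 7.15 × 0.05 / 1.241e-05 = 28814 d
Total t = Σ t_i = 1.359e+05 days = 372.1 years.

372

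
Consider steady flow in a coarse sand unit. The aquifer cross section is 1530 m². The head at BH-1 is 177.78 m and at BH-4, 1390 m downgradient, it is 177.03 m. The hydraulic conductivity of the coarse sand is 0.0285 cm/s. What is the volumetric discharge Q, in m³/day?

Convert K: 0.0285 cm/s × 864 = 24.62 m/day.
Hydraulic gradient i = (177.78 − 177.03) / 1390 = 0.75 / 1390 = 0.0005396.
Darcy's law: Q = K · A · i = 24.62 × 1530 × 0.0005396 = 20.33 m³/day.

20.3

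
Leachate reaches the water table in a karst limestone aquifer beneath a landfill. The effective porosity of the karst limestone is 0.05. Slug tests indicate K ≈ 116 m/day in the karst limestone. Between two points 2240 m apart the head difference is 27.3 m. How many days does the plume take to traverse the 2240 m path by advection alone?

Hydraulic gradient i = Δh / L = 27.3 / 2240 = 0.01219.
Darcy flux q = K · i = 116.0 × 0.01219 = 1.414 m/day.
Seepage velocity v = q / n_e = 1.414 / 0.05 = 28.27 m/day.
Travel time t = L / v = 2240 / 28.27 = 79.22 days.

79.2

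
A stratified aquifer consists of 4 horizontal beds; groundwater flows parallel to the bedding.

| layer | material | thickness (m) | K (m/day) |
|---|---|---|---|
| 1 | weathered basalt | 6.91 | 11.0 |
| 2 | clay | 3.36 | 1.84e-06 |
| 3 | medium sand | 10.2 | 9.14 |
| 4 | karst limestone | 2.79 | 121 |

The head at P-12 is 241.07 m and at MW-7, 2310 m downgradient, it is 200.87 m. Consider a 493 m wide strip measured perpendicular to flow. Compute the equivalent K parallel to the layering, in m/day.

21.8

Flow is parallel to layering, so each bed carries its own Darcy discharge and the transmissivities add.
Σ(K_i·b_i) = 11.0×6.91 + 1.84e-06×3.36 + 9.14×10.2 + 121×2.79 = 506.8 m²/day.
Total thickness b = 23.26 m, so K_eq = Σ(K_i·b_i)/b = 21.79 m/day.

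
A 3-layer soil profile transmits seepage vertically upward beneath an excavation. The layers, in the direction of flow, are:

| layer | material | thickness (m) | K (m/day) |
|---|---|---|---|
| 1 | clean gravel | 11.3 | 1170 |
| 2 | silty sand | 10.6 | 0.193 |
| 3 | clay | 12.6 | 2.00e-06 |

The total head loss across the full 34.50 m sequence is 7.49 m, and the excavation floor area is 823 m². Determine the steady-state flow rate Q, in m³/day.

0.000978

Flow is perpendicular to layering, so the layers act in series and the equivalent K is the thickness-weighted harmonic mean.
Total thickness L = 11.3 + 10.6 + 12.6 = 34.50 m.
Σ(b_i/K_i) = 11.3/1170 + 10.6/0.193 + 12.6/2.00e-06 = 6.300e+06 d.
K_eq = L / Σ(b_i/K_i) = 34.50 / 6.300e+06 = 5.476e-06 m/day.
Q = K_eq · A · (Δh/L) = 5.476e-06 × 823 × (7.49/34.50) = 0.0009784 m³/day.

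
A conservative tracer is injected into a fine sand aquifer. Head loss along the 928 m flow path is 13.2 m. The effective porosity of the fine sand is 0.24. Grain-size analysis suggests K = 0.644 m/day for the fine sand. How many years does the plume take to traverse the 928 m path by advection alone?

Hydraulic gradient i = Δh / L = 13.2 / 928 = 0.01422.
Darcy flux q = K · i = 0.6440 × 0.01422 = 0.009160 m/day.
Seepage velocity v = q / n_e = 0.009160 / 0.24 = 0.03817 m/day.
Travel time t = L / v = 928 / 0.03817 = 24313 days = 66.57 years.

66.6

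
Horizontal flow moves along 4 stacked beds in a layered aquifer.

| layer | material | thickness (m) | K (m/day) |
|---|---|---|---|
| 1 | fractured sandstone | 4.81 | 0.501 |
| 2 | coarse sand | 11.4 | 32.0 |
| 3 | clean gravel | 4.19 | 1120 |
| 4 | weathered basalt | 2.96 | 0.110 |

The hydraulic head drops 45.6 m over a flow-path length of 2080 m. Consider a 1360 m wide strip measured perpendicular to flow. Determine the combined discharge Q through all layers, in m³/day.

151000

Flow is parallel to layering, so each bed carries its own Darcy discharge and the transmissivities add.
Σ(K_i·b_i) = 0.501×4.81 + 32.0×11.4 + 1120×4.19 + 0.110×2.96 = 5060 m²/day.
Hydraulic gradient i = Δh / L = 45.6 / 2080 = 0.02192.
Q = Σ(K_i·b_i) · W · i = 5060 × 1360 × 0.02192 = 1.509e+05 m³/day.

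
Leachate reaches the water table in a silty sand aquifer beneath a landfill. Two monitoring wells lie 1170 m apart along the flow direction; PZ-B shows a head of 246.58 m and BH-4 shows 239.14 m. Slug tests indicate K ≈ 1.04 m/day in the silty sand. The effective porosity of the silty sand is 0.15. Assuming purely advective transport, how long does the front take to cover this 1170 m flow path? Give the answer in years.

72.7

Hydraulic gradient i = (246.58 − 239.14) / 1170 = 7.44 / 1170 = 0.006359.
Darcy flux q = K · i = 1.040 × 0.006359 = 0.006613 m/day.
Seepage velocity v = q / n_e = 0.006613 / 0.15 = 0.04409 m/day.
Travel time t = L / v = 1170 / 0.04409 = 26537 days = 72.66 years.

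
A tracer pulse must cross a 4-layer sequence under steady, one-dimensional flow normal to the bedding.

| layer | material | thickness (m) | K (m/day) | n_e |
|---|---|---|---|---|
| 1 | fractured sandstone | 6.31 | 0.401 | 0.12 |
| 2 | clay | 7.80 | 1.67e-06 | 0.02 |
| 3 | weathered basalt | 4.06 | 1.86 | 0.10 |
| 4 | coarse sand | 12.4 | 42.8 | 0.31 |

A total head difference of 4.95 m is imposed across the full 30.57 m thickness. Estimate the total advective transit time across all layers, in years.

13300

With flow normal to the layers, continuity requires the same specific discharge q through every layer.
Σ(b_i/K_i) = 6.31/0.401 + 7.80/1.67e-06 + 4.06/1.86 + 12.4/42.8 = 4.671e+06 d.
q = Δh / Σ(b_i/K_i) = 4.95 / 4.671e+06 = 1.060e-06 m/day.
In each layer the seepage velocity is v_i = q/n_i, so the layer transit time is t_i = b_i·n_i / q:
  layer 1 (fractured sandstone): t_1 = 6.31 × 0.12 / 1.060e-06 = 7.145e+05 d
  layer 2 (clay): t_2 = 7.80 × 0.02 / 1.060e-06 = 1.472e+05 d
  layer 3 (weathered basalt): t_3 = 4.06 × 0.10 / 1.060e-06 = 3.831e+05 d
  layer 4 (coarse sand): t_4 = 12.4 × 0.31 / 1.060e-06 = 3.627e+06 d
Total t = Σ t_i = 4.872e+06 days = 13338 years.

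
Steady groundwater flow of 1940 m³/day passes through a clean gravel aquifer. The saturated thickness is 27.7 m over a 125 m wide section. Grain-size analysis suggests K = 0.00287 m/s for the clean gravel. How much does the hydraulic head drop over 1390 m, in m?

Convert K: 0.00287 m/s × 86400 = 248.0 m/day.
Cross-sectional area A = 125 × 27.7 = 3462 m².
From Q = K·A·i, i = Q / (K·A) = 1940 / (248.0 × 3462) = 0.002260.
Head loss Δh = i · L = 0.002260 × 1390 = 3.141 m.

3.14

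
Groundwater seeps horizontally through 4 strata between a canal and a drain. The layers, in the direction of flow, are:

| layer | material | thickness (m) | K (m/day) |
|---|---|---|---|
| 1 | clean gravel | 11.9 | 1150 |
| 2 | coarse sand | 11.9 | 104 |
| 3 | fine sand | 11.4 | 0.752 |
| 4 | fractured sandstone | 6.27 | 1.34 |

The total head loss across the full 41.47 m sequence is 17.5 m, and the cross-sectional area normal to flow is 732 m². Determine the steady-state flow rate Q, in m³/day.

Flow is perpendicular to layering, so the layers act in series and the equivalent K is the thickness-weighted harmonic mean.
Total thickness L = 11.9 + 11.9 + 11.4 + 6.27 = 41.47 m.
Σ(b_i/K_i) = 11.9/1150 + 11.9/104 + 11.4/0.752 + 6.27/1.34 = 19.96 d.
K_eq = L / Σ(b_i/K_i) = 41.47 / 19.96 = 2.077 m/day.
Q = K_eq · A · (Δh/L) = 2.077 × 732 × (17.5/41.47) = 641.7 m³/day.

642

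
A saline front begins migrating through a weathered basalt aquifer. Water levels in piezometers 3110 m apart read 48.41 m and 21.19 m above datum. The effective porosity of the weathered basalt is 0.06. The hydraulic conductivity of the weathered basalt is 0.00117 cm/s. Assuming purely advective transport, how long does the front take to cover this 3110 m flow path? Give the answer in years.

57.7

Convert K: 0.00117 cm/s × 864 = 1.011 m/day.
Hydraulic gradient i = (48.41 − 21.19) / 3110 = 27.22 / 3110 = 0.008752.
Darcy flux q = K · i = 1.011 × 0.008752 = 0.008848 m/day.
Seepage velocity v = q / n_e = 0.008848 / 0.06 = 0.1475 m/day.
Travel time t = L / v = 3110 / 0.1475 = 21090 days = 57.74 years.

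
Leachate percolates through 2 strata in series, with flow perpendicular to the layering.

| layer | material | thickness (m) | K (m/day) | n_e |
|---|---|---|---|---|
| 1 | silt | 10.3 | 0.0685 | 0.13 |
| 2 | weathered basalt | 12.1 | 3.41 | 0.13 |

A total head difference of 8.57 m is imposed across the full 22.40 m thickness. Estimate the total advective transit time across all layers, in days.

With flow normal to the layers, continuity requires the same specific discharge q through every layer.
Σ(b_i/K_i) = 10.3/0.0685 + 12.1/3.41 = 153.9 d.
q = Δh / Σ(b_i/K_i) = 8.57 / 153.9 = 0.05568 m/day.
In each layer the seepage velocity is v_i = q/n_i, so the layer transit time is t_i = b_i·n_i / q:
  layer 1 (silt): t_1 = 10.3 × 0.13 / 0.05568 = 24.05 d
  layer 2 (weathered basalt): t_2 = 12.1 × 0.13 / 0.05568 = 28.25 d
Total t = Σ t_i = 52.30 days.

52.3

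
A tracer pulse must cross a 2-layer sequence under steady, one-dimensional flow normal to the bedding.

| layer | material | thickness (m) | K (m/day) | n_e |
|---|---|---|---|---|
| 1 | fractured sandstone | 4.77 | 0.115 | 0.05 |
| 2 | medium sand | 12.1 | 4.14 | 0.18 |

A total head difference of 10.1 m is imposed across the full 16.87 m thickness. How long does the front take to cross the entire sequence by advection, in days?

With flow normal to the layers, continuity requires the same specific discharge q through every layer.
Σ(b_i/K_i) = 4.77/0.115 + 12.1/4.14 = 44.40 d.
q = Δh / Σ(b_i/K_i) = 10.1 / 44.40 = 0.2275 m/day.
In each layer the seepage velocity is v_i = q/n_i, so the layer transit time is t_i = b_i·n_i / q:
  layer 1 (fractured sandstone): t_1 = 4.77 × 0.05 / 0.2275 = 1.048 d
  layer 2 (medium sand): t_2 = 12.1 × 0.18 / 0.2275 = 9.575 d
Total t = Σ t_i = 10.62 days.

10.6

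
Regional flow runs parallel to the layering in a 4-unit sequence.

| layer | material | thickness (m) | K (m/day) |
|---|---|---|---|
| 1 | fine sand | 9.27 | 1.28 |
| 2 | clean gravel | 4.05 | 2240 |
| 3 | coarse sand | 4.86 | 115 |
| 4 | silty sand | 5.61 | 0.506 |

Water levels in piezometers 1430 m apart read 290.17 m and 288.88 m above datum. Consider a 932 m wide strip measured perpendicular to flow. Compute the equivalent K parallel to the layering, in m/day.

Flow is parallel to layering, so each bed carries its own Darcy discharge and the transmissivities add.
Σ(K_i·b_i) = 1.28×9.27 + 2240×4.05 + 115×4.86 + 0.506×5.61 = 9646 m²/day.
Total thickness b = 23.79 m, so K_eq = Σ(K_i·b_i)/b = 405.4 m/day.

405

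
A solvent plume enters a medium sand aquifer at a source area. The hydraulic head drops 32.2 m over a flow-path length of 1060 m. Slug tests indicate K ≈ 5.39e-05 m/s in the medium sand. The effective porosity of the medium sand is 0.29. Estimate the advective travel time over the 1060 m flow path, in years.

Convert K: 5.39e-05 m/s × 86400 = 4.657 m/day.
Hydraulic gradient i = Δh / L = 32.2 / 1060 = 0.03038.
Darcy flux q = K · i = 4.657 × 0.03038 = 0.1415 m/day.
Seepage velocity v = q / n_e = 0.1415 / 0.29 = 0.4878 m/day.
Travel time t = L / v = 1060 / 0.4878 = 2173 days = 5.949 years.

5.95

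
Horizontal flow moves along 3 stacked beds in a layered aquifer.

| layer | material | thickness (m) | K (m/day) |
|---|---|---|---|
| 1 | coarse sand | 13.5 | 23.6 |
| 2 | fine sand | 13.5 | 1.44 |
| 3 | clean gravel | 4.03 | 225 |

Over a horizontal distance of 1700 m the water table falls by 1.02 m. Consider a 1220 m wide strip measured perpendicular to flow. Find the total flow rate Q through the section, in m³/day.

911

Flow is parallel to layering, so each bed carries its own Darcy discharge and the transmissivities add.
Σ(K_i·b_i) = 23.6×13.5 + 1.44×13.5 + 225×4.03 = 1245 m²/day.
Hydraulic gradient i = Δh / L = 1.02 / 1700 = 0.0006000.
Q = Σ(K_i·b_i) · W · i = 1245 × 1220 × 0.0006000 = 911.2 m³/day.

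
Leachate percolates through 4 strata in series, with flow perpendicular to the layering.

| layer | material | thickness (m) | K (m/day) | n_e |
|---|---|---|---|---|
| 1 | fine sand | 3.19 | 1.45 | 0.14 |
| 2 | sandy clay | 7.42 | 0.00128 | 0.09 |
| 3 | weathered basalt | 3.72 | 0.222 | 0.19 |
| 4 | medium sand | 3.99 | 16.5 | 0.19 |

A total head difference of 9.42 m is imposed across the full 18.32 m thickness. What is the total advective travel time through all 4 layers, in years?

With flow normal to the layers, continuity requires the same specific discharge q through every layer.
Σ(b_i/K_i) = 3.19/1.45 + 7.42/0.00128 + 3.72/0.222 + 3.99/16.5 = 5816 d.
q = Δh / Σ(b_i/K_i) = 9.42 / 5816 = 0.001620 m/day.
In each layer the seepage velocity is v_i = q/n_i, so the layer transit time is t_i = b_i·n_i / q:
  layer 1 (fine sand): t_1 = 3.19 × 0.14 / 0.001620 = 275.7 d
  layer 2 (sandy clay): t_2 = 7.42 × 0.09 / 0.001620 = 412.3 d
  layer 3 (weathered basalt): t_3 = 3.72 × 0.19 / 0.001620 = 436.4 d
  layer 4 (medium sand): t_4 = 3.99 × 0.19 / 0.001620 = 468.1 d
Total t = Σ t_i = 1593 days = 4.360 years.

4.36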